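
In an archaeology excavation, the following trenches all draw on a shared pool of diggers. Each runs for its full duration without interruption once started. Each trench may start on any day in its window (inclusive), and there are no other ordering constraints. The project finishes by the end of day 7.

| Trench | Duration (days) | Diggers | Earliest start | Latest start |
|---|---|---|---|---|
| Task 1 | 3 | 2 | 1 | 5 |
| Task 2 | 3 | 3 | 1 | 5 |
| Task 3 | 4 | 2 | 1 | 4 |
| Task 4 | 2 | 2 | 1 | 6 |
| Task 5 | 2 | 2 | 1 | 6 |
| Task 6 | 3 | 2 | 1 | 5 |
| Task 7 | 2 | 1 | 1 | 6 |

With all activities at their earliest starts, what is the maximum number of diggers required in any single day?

14

Early-start schedule: Task 1@1, Task 2@1, Task 3@1, Task 4@1, Task 5@1, Task 6@1, Task 7@1.
Load per day: day 1: 14, day 2: 14, day 3: 9, day 4: 2, day 5: 0, day 6: 0, day 7: 0.
Peak is 14.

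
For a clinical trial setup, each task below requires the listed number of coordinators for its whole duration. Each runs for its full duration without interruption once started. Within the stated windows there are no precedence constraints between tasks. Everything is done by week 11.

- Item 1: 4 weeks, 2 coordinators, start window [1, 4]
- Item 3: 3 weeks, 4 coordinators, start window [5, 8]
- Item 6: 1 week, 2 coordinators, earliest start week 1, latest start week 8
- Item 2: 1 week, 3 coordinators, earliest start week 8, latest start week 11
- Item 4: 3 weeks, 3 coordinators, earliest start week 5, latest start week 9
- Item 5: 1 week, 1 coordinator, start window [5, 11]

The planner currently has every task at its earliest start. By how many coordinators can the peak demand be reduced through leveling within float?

Early-start peak: w1:4  w2:2  w3:2  w4:2  w5:8  w6:7  w7:7  w8:3  w9:0  w10:0  w11:0 ⇒ 8.
Leveled (Item 1@1, Item 3@5, Item 6@1, Item 2@8, Item 4@9, Item 5@8): w1:4  w2:2  w3:2  w4:2  w5:4  w6:4  w7:4  w8:4  w9:3  w10:3  w11:3 ⇒ 4.
Reduction 8 − 4 = 4.

4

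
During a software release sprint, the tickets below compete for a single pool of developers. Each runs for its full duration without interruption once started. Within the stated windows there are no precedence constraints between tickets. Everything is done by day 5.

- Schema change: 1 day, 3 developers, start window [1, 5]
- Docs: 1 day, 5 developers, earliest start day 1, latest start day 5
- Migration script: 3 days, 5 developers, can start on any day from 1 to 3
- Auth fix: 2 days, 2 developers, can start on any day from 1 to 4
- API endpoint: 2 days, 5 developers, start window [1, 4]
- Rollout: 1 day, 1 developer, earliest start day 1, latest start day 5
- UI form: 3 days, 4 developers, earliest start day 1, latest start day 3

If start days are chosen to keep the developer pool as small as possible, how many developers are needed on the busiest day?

11

Early-start (Schema change@1, Docs@1, Migration script@1, Auth fix@1, API endpoint@1, Rollout@1, UI form@1) gives peak 25: d1:25  d2:16  d3:9  d4:0  d5:0.
Shift Docs→2, Auth fix→3, API endpoint→4, UI form→3.
Schedule Schema change@1, Docs@2, Migration script@1, Auth fix@3, API endpoint@4, Rollout@1, UI form@3: d1:9  d2:10  d3:11  d4:11  d5:9 — peak 11.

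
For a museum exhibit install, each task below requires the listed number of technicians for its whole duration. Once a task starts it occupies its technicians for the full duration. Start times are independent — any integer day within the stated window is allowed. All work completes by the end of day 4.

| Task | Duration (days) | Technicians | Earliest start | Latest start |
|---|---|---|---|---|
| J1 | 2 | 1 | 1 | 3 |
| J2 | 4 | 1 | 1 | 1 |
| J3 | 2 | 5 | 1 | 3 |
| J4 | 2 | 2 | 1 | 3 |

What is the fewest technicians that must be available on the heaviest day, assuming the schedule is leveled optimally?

6

Early-start (J1@1, J2@1, J3@1, J4@1) gives peak 9: d1:9  d2:9  d3:1  d4:1.
Shift J3→3.
Schedule J1@1, J2@1, J3@3, J4@1: d1:4  d2:4  d3:6  d4:6 — peak 6.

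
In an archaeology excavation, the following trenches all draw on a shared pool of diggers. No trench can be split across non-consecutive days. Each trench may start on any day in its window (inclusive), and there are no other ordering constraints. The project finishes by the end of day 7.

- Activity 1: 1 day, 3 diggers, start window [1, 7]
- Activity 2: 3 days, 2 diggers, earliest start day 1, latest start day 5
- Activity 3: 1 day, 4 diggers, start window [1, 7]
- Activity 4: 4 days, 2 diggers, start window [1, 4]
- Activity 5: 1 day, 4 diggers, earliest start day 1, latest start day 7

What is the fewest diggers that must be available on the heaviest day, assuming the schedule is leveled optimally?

4

Early-start (Activity 1@1, Activity 2@1, Activity 3@1, Activity 4@1, Activity 5@1) gives peak 15: d1:15  d2:4  d3:4  d4:2  d5:0  d6:0  d7:0.
Shift Activity 2→2, Activity 3→6, Activity 4→2, Activity 5→7.
Schedule Activity 1@1, Activity 2@2, Activity 3@6, Activity 4@2, Activity 5@7: d1:3  d2:4  d3:4  d4:4  d5:2  d6:4  d7:4 — peak 4.
Total digger-days = 25 over 7 days ⇒ peak ≥ ⌈25/7⌉ = 4, so 4 is optimal.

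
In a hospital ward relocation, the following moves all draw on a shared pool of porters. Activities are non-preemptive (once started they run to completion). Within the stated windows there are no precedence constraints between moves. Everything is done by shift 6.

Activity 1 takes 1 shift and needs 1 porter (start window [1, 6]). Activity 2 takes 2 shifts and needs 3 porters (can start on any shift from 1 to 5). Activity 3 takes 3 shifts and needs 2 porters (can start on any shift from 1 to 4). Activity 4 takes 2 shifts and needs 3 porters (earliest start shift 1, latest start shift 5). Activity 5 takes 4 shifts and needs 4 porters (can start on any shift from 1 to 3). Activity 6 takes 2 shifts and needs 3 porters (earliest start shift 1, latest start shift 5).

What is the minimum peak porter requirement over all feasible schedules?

Early-start (Activity 1@1, Activity 2@1, Activity 3@1, Activity 4@1, Activity 5@1, Activity 6@1) gives peak 16: s1:16  s2:15  s3:6  s4:4  s5:0  s6:0.
Shift Activity 3→2, Activity 5→3, Activity 6→5.
Schedule Activity 1@1, Activity 2@1, Activity 3@2, Activity 4@1, Activity 5@3, Activity 6@5: s1:7  s2:8  s3:6  s4:6  s5:7  s6:7 — peak 8.

8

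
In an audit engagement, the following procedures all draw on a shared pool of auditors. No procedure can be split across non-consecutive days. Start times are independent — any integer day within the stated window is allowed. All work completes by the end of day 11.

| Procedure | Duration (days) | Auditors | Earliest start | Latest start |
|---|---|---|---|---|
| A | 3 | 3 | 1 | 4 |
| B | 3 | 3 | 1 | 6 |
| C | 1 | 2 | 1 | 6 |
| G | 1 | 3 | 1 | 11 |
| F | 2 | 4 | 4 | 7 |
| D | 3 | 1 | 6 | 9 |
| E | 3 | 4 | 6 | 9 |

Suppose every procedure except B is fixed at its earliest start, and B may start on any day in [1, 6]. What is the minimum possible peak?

8

B@1: d1:11  d2:6  d3:6  d4:4  d5:4  d6:5  d7:5  d8:5  d9:0  d10:0  d11:0 → peak 11
B@2: d1:8  d2:6  d3:6  d4:7  d5:4  d6:5  d7:5  d8:5  d9:0  d10:0  d11:0 → peak 8
B@3: d1:8  d2:3  d3:6  d4:7  d5:7  d6:5  d7:5  d8:5  d9:0  d10:0  d11:0 → peak 8
B@4: d1:8  d2:3  d3:3  d4:7  d5:7  d6:8  d7:5  d8:5  d9:0  d10:0  d11:0 → peak 8
B@5: d1:8  d2:3  d3:3  d4:4  d5:7  d6:8  d7:8  d8:5  d9:0  d10:0  d11:0 → peak 8
B@6: d1:8  d2:3  d3:3  d4:4  d5:4  d6:8  d7:8  d8:8  d9:0  d10:0  d11:0 → peak 8
Best is B@2, peak 8.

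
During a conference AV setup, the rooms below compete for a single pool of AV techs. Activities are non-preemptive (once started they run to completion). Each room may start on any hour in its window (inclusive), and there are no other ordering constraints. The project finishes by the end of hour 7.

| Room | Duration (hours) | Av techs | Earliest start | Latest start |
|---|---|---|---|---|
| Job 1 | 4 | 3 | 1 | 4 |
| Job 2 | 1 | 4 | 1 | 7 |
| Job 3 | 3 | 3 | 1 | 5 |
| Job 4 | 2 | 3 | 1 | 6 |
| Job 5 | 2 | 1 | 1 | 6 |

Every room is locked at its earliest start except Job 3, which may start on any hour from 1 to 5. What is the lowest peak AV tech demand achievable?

11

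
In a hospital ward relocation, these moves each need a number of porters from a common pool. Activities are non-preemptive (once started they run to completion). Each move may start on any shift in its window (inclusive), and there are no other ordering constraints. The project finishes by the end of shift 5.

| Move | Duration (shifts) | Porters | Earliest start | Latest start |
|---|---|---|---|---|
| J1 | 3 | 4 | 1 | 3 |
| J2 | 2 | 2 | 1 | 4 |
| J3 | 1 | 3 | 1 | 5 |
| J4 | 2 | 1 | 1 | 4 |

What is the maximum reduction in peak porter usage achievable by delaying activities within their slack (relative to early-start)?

Early-start peak: s1:10  s2:7  s3:4  s4:0  s5:0 ⇒ 10.
Leveled (J1@1, J2@4, J3@4, J4@1): s1:5  s2:5  s3:4  s4:5  s5:2 ⇒ 5.
Reduction 10 − 5 = 5.

5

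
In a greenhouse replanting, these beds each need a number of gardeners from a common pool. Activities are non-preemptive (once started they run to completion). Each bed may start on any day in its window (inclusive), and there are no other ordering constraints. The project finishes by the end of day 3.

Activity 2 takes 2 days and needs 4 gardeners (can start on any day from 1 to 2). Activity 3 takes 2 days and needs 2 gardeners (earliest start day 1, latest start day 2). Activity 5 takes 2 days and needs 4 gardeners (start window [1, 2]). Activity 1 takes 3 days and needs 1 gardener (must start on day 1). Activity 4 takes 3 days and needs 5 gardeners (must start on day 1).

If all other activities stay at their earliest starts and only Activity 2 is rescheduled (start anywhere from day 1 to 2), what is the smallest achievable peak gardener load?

16

Activity 2@1: d1:16  d2:16  d3:6 → peak 16
Activity 2@2: d1:12  d2:16  d3:10 → peak 16
Best is Activity 2@1, peak 16.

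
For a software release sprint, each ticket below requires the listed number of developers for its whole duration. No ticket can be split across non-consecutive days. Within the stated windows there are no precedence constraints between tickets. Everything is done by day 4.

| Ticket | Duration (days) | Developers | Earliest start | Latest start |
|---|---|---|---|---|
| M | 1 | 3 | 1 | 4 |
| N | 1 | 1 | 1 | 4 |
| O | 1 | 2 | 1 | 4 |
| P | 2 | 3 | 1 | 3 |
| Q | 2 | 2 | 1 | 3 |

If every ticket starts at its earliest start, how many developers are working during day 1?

At early start, day 1 has: M, N, O, P, Q.
Demand: 3 + 1 + 2 + 3 + 2 = 11.

11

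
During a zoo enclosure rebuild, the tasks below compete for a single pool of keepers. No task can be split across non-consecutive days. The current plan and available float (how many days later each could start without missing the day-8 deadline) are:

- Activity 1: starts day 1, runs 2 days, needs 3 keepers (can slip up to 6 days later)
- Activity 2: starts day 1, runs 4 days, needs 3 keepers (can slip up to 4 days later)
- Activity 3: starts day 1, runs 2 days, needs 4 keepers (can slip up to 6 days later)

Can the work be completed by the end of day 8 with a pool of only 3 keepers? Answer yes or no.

Total keeper-days = 26; over 8 days the average is 26/8 > 3, so some day must exceed 3.

no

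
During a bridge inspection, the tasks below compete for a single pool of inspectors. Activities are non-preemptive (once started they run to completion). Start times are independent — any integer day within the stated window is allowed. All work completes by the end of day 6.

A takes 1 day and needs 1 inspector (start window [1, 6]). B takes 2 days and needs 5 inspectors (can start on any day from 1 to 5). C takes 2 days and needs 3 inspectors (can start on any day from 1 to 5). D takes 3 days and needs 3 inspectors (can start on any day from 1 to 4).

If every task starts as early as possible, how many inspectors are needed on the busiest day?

Early-start schedule: A@1, B@1, C@1, D@1.
Load per day: day 1: 12, day 2: 11, day 3: 3, day 4: 0, day 5: 0, day 6: 0.
Peak is 12.

12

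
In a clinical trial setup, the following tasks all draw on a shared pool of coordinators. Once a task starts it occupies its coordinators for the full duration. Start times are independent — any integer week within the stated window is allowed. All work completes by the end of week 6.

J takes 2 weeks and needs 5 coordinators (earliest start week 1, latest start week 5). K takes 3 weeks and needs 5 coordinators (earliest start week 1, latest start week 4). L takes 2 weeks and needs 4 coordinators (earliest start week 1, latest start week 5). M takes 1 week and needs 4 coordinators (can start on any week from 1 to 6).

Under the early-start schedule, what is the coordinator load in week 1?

At early start, week 1 has: J, K, L, M.
Demand: 5 + 5 + 4 + 4 = 18.

18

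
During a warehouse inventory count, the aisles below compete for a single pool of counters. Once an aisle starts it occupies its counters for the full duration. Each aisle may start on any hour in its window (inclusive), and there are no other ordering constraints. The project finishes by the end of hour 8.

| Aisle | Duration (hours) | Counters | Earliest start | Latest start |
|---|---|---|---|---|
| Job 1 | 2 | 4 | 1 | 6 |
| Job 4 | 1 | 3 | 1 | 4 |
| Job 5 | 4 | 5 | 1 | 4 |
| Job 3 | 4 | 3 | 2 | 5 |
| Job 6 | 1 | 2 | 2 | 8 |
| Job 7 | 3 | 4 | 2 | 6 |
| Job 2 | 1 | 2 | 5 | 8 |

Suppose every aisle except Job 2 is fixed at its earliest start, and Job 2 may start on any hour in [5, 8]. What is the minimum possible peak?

Job 2@5: h1:12  h2:18  h3:12  h4:12  h5:5  h6:0  h7:0  h8:0 → peak 18
Job 2@6: h1:12  h2:18  h3:12  h4:12  h5:3  h6:2  h7:0  h8:0 → peak 18
Job 2@7: h1:12  h2:18  h3:12  h4:12  h5:3  h6:0  h7:2  h8:0 → peak 18
Job 2@8: h1:12  h2:18  h3:12  h4:12  h5:3  h6:0  h7:0  h8:2 → peak 18
Best is Job 2@5, peak 18.

18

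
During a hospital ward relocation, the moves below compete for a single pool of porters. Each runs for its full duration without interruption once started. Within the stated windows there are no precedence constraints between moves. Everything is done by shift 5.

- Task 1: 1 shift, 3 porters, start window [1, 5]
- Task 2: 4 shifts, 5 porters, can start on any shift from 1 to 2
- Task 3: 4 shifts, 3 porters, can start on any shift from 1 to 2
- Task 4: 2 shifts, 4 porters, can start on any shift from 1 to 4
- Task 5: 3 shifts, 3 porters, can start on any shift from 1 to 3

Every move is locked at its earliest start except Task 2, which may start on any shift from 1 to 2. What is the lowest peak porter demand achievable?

15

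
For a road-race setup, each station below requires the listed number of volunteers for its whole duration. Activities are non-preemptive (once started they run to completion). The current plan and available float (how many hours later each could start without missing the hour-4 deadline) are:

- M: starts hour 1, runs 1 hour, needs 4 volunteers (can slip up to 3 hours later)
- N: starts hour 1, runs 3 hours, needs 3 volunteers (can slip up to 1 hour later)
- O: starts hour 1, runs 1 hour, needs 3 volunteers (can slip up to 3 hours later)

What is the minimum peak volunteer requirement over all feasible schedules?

Early-start (M@1, N@1, O@1) gives peak 10: h1:10  h2:3  h3:3  h4:0.
Shift N→2, O→2.
Schedule M@1, N@2, O@2: h1:4  h2:6  h3:3  h4:3 — peak 6.

6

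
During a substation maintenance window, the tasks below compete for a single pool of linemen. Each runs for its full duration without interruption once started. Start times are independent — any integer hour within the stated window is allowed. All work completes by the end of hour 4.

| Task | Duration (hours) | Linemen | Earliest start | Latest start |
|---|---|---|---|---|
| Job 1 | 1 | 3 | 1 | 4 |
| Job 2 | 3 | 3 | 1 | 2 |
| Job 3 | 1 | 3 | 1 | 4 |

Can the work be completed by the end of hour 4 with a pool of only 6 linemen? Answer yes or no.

yes

Schedule Job 1@1, Job 2@1, Job 3@2: h1:6  h2:6  h3:3  h4:0 — peak 6 ≤ 6.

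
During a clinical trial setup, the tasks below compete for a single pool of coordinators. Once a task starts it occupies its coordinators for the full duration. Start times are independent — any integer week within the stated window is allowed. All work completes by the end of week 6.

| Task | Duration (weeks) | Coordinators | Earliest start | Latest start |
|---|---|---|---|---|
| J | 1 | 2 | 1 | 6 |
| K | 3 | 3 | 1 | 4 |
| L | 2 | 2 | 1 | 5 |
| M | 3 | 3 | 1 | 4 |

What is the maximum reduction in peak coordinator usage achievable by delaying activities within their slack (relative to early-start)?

Early-start peak: w1:10  w2:8  w3:6  w4:0  w5:0  w6:0 ⇒ 10.
Leveled (J@1, K@1, L@2, M@4): w1:5  w2:5  w3:5  w4:3  w5:3  w6:3 ⇒ 5.
Reduction 10 − 5 = 5.

5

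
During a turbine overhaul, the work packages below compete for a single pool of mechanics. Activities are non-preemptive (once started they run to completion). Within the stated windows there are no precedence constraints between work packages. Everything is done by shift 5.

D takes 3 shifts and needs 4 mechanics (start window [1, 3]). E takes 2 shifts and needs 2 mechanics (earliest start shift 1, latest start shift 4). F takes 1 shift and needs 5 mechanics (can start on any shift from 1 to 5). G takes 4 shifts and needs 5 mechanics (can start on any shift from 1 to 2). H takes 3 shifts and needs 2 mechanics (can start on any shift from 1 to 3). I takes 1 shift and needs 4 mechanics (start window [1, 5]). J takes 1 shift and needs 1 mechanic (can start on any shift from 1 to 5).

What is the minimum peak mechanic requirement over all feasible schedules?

11

Early-start (D@1, E@1, F@1, G@1, H@1, I@1, J@1) gives peak 23: s1:23  s2:13  s3:11  s4:5  s5:0.
Shift G→2, H→3, I→4, J→5.
Schedule D@1, E@1, F@1, G@2, H@3, I@4, J@5: s1:11  s2:11  s3:11  s4:11  s5:8 — peak 11.
Total mechanic-shifts = 52 over 5 shifts ⇒ peak ≥ ⌈52/5⌉ = 11, so 11 is optimal.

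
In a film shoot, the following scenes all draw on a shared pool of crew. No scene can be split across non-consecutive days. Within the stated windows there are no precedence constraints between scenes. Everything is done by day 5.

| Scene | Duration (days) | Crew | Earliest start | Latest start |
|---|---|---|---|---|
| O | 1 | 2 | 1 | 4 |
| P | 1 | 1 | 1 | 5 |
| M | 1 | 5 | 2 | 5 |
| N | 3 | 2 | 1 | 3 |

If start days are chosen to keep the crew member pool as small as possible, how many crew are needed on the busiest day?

5

Early-start (O@1, P@1, M@2, N@1) gives peak 7: d1:5  d2:7  d3:2  d4:0  d5:0.
Shift N→3.
Schedule O@1, P@1, M@2, N@3: d1:3  d2:5  d3:2  d4:2  d5:2 — peak 5.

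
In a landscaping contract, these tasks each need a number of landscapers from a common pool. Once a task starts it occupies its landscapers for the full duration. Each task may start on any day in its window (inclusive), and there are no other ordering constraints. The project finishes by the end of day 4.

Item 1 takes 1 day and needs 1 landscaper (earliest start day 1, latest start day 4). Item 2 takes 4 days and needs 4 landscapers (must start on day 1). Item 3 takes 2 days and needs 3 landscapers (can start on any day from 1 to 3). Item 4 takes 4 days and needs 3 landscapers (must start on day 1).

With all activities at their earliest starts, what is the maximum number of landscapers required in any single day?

Early-start schedule: Item 1@1, Item 2@1, Item 3@1, Item 4@1.
Load per day: day 1: 11, day 2: 10, day 3: 7, day 4: 7.
Peak is 11.

11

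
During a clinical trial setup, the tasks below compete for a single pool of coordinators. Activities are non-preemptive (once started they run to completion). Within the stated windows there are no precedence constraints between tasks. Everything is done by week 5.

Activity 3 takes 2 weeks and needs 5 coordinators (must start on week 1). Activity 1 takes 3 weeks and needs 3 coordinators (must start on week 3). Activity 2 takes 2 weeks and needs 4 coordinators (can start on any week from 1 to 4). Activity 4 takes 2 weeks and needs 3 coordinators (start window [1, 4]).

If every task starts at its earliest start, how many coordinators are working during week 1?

12

At early start, week 1 has: Activity 3, Activity 2, Activity 4.
Demand: 5 + 4 + 3 = 12.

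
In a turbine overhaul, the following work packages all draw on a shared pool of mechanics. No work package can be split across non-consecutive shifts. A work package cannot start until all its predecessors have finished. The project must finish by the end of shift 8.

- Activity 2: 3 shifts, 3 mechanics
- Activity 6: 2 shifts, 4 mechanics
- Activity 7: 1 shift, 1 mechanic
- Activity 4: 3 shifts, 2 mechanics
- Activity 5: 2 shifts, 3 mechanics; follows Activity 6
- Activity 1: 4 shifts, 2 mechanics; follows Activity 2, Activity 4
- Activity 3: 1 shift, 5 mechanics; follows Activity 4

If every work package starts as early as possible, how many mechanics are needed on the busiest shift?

10

Early-start schedule: Activity 2@1, Activity 6@1, Activity 7@1, Activity 4@1, Activity 5@3, Activity 1@4, Activity 3@4.
Load per shift: shift 1: 10, shift 2: 9, shift 3: 8, shift 4: 10, shift 5: 2, shift 6: 2, shift 7: 2, shift 8: 0.
Peak is 10.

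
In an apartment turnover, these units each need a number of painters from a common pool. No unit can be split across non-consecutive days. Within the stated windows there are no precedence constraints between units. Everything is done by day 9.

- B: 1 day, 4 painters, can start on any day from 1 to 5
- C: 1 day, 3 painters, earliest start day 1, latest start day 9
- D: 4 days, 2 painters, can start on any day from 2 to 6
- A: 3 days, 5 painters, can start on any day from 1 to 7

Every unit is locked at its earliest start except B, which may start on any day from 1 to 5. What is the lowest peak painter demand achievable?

8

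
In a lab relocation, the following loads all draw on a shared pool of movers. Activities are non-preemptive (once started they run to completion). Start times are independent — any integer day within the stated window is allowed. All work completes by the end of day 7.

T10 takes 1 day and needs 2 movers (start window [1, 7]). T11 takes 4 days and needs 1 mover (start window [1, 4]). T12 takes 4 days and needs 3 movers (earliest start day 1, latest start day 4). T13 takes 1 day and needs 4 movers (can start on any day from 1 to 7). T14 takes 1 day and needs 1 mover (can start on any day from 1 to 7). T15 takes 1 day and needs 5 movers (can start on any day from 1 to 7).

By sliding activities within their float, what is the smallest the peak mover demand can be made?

5

Early-start (T10@1, T11@1, T12@1, T13@1, T14@1, T15@1) gives peak 16: d1:16  d2:4  d3:4  d4:4  d5:0  d6:0  d7:0.
Shift T12→2, T13→6, T15→7.
Schedule T10@1, T11@1, T12@2, T13@6, T14@1, T15@7: d1:4  d2:4  d3:4  d4:4  d5:3  d6:4  d7:5 — peak 5.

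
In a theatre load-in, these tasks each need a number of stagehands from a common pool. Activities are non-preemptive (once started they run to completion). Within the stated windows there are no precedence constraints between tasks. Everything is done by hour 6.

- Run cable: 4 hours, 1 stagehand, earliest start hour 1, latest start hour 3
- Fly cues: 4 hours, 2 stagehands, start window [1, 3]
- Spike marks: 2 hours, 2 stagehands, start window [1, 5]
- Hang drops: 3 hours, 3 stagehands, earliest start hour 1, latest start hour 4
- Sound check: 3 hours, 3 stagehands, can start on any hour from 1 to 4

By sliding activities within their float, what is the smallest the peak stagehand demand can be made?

6

Early-start (Run cable@1, Fly cues@1, Spike marks@1, Hang drops@1, Sound check@1) gives peak 11: h1:11  h2:11  h3:9  h4:3  h5:0  h6:0.
Shift Spike marks→5, Sound check→4.
Schedule Run cable@1, Fly cues@1, Spike marks@5, Hang drops@1, Sound check@4: h1:6  h2:6  h3:6  h4:6  h5:5  h6:5 — peak 6.
Total stagehand-hours = 34 over 6 hours ⇒ peak ≥ ⌈34/6⌉ = 6, so 6 is optimal.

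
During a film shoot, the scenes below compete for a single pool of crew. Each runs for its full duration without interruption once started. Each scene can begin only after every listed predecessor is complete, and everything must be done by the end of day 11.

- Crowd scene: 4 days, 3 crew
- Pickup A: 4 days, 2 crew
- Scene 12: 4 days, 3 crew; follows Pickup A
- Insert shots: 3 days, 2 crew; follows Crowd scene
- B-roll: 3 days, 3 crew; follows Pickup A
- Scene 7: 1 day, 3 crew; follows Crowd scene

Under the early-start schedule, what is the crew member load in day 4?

5

At early start, day 4 has: Crowd scene, Pickup A.
Demand: 3 + 2 = 5.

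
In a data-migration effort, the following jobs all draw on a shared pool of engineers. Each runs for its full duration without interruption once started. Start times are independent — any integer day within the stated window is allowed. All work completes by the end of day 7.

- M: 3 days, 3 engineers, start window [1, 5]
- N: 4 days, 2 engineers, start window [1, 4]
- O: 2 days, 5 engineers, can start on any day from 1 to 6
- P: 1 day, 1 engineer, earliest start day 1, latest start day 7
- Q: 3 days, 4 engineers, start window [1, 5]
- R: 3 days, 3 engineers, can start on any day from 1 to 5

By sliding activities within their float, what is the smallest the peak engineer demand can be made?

9

Early-start (M@1, N@1, O@1, P@1, Q@1, R@1) gives peak 18: d1:18  d2:17  d3:12  d4:2  d5:0  d6:0  d7:0.
Shift O→4, Q→5.
Schedule M@1, N@1, O@4, P@1, Q@5, R@1: d1:9  d2:8  d3:8  d4:7  d5:9  d6:4  d7:4 — peak 9.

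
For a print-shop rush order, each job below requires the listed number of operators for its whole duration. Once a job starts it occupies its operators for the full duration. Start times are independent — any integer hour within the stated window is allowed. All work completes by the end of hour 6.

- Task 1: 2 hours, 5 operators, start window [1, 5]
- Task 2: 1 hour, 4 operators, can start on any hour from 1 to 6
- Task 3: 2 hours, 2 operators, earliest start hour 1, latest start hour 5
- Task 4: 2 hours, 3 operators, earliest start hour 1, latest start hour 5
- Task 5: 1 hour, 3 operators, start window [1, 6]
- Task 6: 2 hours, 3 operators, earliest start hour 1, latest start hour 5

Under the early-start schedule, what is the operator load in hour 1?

At early start, hour 1 has: Task 1, Task 2, Task 3, Task 4, Task 5, Task 6.
Demand: 5 + 4 + 2 + 3 + 3 + 3 = 20.

20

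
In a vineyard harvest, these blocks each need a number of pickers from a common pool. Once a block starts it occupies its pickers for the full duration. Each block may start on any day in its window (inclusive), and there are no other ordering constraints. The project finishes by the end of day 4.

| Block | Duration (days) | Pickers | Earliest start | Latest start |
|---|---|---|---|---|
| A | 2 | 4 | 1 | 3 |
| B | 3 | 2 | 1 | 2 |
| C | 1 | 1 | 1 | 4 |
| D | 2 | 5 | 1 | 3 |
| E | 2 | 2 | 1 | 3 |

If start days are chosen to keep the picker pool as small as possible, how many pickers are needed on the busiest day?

Early-start (A@1, B@1, C@1, D@1, E@1) gives peak 14: d1:14  d2:13  d3:2  d4:0.
Shift C→3, D→3.
Schedule A@1, B@1, C@3, D@3, E@1: d1:8  d2:8  d3:8  d4:5 — peak 8.
Total picker-days = 29 over 4 days ⇒ peak ≥ ⌈29/4⌉ = 8, so 8 is optimal.

8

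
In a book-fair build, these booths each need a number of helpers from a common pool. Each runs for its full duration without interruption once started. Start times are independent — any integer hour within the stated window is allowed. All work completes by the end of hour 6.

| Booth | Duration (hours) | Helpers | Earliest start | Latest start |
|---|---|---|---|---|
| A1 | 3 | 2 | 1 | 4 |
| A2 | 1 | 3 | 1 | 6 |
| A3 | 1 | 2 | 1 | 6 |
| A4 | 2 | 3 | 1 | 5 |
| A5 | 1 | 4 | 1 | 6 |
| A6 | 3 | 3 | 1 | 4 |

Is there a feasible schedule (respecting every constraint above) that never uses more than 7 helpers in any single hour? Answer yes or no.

Schedule A1@1, A2@1, A3@2, A4@4, A5@3, A6@4: h1:5  h2:4  h3:6  h4:6  h5:6  h6:3 — peak 6 ≤ 7.

yes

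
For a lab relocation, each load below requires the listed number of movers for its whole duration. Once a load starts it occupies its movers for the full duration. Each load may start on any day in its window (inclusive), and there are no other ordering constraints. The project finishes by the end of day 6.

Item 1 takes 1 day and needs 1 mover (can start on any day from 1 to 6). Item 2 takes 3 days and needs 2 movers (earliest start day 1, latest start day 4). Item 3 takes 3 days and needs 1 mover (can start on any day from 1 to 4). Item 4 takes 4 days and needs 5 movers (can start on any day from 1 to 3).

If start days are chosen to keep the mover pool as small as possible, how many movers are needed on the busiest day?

7

Early-start (Item 1@1, Item 2@1, Item 3@1, Item 4@1) gives peak 9: d1:9  d2:8  d3:8  d4:5  d5:0  d6:0.
Shift Item 3→4, Item 4→2.
Schedule Item 1@1, Item 2@1, Item 3@4, Item 4@2: d1:3  d2:7  d3:7  d4:6  d5:6  d6:1 — peak 7.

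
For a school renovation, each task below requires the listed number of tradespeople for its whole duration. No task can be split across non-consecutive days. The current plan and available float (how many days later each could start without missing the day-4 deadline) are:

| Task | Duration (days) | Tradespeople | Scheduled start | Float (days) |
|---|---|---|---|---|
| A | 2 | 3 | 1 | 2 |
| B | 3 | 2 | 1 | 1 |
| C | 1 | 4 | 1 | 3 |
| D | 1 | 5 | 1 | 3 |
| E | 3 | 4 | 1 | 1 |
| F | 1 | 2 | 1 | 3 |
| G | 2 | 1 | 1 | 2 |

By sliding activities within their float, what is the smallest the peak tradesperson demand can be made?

10

Early-start (A@1, B@1, C@1, D@1, E@1, F@1, G@1) gives peak 21: d1:21  d2:10  d3:6  d4:0.
Shift D→4, E→2, F→3.
Schedule A@1, B@1, C@1, D@4, E@2, F@3, G@1: d1:10  d2:10  d3:8  d4:9 — peak 10.
Total tradesperson-days = 37 over 4 days ⇒ peak ≥ ⌈37/4⌉ = 10, so 10 is optimal.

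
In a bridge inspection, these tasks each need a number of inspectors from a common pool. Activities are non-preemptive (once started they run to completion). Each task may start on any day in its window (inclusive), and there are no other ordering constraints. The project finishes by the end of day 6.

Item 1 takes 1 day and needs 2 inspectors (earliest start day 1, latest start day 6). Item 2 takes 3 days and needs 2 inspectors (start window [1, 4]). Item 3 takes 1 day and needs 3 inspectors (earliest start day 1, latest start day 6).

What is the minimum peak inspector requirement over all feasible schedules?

Early-start (Item 1@1, Item 2@1, Item 3@1) gives peak 7: d1:7  d2:2  d3:2  d4:0  d5:0  d6:0.
Shift Item 2→2, Item 3→5.
Schedule Item 1@1, Item 2@2, Item 3@5: d1:2  d2:2  d3:2  d4:2  d5:3  d6:0 — peak 3.

3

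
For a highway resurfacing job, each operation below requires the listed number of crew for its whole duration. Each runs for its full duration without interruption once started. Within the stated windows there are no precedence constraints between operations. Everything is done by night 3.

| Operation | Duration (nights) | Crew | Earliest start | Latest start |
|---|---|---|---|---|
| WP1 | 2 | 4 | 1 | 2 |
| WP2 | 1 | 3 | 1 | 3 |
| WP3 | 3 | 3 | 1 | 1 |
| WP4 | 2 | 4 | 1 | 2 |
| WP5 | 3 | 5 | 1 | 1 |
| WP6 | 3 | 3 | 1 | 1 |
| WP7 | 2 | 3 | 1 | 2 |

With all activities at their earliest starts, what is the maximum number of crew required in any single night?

25

Early-start schedule: WP1@1, WP2@1, WP3@1, WP4@1, WP5@1, WP6@1, WP7@1.
Load per night: night 1: 25, night 2: 22, night 3: 11.
Peak is 25.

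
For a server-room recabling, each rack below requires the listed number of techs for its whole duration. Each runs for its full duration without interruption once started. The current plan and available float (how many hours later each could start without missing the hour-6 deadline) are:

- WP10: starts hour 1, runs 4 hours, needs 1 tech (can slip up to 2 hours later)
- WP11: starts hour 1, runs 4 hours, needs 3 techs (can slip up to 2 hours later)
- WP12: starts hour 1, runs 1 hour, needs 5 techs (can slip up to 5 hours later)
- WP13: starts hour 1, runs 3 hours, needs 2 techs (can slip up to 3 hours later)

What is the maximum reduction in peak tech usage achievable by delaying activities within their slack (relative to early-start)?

Early-start peak: h1:11  h2:6  h3:6  h4:4  h5:0  h6:0 ⇒ 11.
Leveled (WP10@1, WP11@1, WP12@5, WP13@1): h1:6  h2:6  h3:6  h4:4  h5:5  h6:0 ⇒ 6.
Reduction 11 − 6 = 5.

5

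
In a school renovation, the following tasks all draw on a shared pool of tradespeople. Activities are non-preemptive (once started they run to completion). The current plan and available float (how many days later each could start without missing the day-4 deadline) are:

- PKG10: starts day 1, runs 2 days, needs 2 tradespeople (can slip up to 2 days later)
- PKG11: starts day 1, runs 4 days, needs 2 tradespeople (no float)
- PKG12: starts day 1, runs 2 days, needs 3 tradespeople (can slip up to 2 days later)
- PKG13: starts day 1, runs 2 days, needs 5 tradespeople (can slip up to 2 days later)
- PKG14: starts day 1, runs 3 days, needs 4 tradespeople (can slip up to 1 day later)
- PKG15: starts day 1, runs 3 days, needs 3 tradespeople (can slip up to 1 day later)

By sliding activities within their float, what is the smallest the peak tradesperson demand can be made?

Early-start (PKG10@1, PKG11@1, PKG12@1, PKG13@1, PKG14@1, PKG15@1) gives peak 19: d1:19  d2:19  d3:9  d4:2.
Shift PKG13→3.
Schedule PKG10@1, PKG11@1, PKG12@1, PKG13@3, PKG14@1, PKG15@1: d1:14  d2:14  d3:14  d4:7 — peak 14.

14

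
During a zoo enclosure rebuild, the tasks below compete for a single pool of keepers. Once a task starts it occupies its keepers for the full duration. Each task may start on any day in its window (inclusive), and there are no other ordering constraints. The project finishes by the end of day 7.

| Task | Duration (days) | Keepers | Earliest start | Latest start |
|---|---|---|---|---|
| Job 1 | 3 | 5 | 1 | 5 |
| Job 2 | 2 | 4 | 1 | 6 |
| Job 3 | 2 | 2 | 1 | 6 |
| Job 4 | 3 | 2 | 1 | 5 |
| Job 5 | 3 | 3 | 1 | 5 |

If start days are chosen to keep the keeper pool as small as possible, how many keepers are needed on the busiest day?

7

Early-start (Job 1@1, Job 2@1, Job 3@1, Job 4@1, Job 5@1) gives peak 16: d1:16  d2:16  d3:10  d4:0  d5:0  d6:0  d7:0.
Shift Job 2→4, Job 3→6, Job 5→4.
Schedule Job 1@1, Job 2@4, Job 3@6, Job 4@1, Job 5@4: d1:7  d2:7  d3:7  d4:7  d5:7  d6:5  d7:2 — peak 7.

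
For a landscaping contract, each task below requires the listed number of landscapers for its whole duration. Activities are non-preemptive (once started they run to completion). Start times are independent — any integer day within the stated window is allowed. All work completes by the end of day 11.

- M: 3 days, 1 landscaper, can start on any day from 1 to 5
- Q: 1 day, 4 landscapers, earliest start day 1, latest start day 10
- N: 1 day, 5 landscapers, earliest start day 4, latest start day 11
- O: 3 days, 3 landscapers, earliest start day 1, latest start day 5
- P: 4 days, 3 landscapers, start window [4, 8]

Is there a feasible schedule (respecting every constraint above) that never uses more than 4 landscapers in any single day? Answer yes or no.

The minimum achievable peak is 5; 4 < 5, so no feasible schedule stays within the cap.

no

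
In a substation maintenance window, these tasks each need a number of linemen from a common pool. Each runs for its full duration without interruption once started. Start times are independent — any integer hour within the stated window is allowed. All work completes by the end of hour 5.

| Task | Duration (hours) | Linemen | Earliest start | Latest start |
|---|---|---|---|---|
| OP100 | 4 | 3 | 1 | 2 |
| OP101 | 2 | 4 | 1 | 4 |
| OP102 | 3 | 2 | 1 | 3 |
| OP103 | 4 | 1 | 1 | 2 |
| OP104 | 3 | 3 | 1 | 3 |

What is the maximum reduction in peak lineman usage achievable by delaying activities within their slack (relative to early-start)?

Early-start peak: h1:13  h2:13  h3:9  h4:4  h5:0 ⇒ 13.
Leveled (OP100@1, OP101@1, OP102@3, OP103@1, OP104@3): h1:8  h2:8  h3:9  h4:9  h5:5 ⇒ 9.
Reduction 13 − 9 = 4.

4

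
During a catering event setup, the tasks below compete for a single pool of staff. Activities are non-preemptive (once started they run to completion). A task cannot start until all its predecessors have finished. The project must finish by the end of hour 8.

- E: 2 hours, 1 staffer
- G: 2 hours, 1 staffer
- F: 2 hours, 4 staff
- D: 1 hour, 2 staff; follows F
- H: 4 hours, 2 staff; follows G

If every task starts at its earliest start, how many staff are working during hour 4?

2

At early start, hour 4 has: H.
Demand: 2 = 2.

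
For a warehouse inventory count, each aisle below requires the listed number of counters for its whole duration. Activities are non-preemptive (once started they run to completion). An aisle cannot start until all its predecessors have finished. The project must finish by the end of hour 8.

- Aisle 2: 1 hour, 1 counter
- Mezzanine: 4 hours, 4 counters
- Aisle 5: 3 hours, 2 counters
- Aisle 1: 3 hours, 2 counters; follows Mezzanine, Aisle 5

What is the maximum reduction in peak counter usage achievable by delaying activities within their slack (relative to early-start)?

Early-start peak: h1:7  h2:6  h3:6  h4:4  h5:2  h6:2  h7:2  h8:0 ⇒ 7.
Leveled (Aisle 2@1, Mezzanine@1, Aisle 5@2, Aisle 1@5): h1:5  h2:6  h3:6  h4:6  h5:2  h6:2  h7:2  h8:0 ⇒ 6.
Reduction 7 − 6 = 1.

1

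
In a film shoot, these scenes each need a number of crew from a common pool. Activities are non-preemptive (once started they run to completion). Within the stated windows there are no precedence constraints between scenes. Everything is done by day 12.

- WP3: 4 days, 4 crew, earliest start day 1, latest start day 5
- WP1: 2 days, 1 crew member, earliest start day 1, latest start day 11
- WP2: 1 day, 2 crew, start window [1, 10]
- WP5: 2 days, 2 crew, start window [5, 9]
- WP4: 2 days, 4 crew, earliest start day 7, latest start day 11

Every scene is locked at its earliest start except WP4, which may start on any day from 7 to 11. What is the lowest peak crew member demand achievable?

7

WP4@7: d1:7  d2:5  d3:4  d4:4  d5:2  d6:2  d7:4  d8:4  d9:0  d10:0  d11:0  d12:0 → peak 7
WP4@8: d1:7  d2:5  d3:4  d4:4  d5:2  d6:2  d7:0  d8:4  d9:4  d10:0  d11:0  d12:0 → peak 7
WP4@9: d1:7  d2:5  d3:4  d4:4  d5:2  d6:2  d7:0  d8:0  d9:4  d10:4  d11:0  d12:0 → peak 7
WP4@10: d1:7  d2:5  d3:4  d4:4  d5:2  d6:2  d7:0  d8:0  d9:0  d10:4  d11:4  d12:0 → peak 7
WP4@11: d1:7  d2:5  d3:4  d4:4  d5:2  d6:2  d7:0  d8:0  d9:0  d10:0  d11:4  d12:4 → peak 7
Best is WP4@7, peak 7.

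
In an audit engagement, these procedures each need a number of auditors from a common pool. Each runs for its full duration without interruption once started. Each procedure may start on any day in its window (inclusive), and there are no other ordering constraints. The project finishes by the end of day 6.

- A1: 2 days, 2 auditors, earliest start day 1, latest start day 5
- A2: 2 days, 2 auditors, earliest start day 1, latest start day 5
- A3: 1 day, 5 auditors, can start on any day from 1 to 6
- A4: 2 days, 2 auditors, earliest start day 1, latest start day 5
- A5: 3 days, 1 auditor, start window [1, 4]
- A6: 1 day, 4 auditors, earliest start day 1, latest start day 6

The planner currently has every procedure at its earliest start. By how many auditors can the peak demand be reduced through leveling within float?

Early-start peak: d1:16  d2:7  d3:1  d4:0  d5:0  d6:0 ⇒ 16.
Leveled (A1@1, A2@1, A3@3, A4@4, A5@4, A6@6): d1:4  d2:4  d3:5  d4:3  d5:3  d6:5 ⇒ 5.
Reduction 16 − 5 = 11.

11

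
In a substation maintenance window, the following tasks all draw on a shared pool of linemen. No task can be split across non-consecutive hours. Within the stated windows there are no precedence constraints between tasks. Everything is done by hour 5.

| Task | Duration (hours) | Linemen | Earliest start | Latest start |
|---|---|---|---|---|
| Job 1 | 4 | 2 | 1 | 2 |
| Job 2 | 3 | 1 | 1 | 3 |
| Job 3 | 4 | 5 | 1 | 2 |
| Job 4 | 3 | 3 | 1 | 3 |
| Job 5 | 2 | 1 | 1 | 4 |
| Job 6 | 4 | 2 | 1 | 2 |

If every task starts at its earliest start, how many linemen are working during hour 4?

At early start, hour 4 has: Job 1, Job 3, Job 6.
Demand: 2 + 5 + 2 = 9.

9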